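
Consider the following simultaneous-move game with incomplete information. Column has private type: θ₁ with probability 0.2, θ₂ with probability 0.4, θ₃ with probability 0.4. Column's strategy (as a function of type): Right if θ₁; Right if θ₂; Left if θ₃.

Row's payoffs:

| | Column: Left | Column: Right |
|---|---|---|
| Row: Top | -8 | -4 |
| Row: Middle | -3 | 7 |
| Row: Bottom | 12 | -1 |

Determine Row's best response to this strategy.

Compute Row's expected payoff for each action, taking the expectation over Column's type.
E[Top] = 0.2·(-4) + 0.4·(-4) + 0.4·(-8) = -5.6
E[Middle] = 0.2·(7) + 0.4·(7) + 0.4·(-3) = 3
E[Bottom] = 0.2·(-1) + 0.4·(-1) + 0.4·(12) = 4.2
Best response: Bottom (4.2 is the largest).

Bottom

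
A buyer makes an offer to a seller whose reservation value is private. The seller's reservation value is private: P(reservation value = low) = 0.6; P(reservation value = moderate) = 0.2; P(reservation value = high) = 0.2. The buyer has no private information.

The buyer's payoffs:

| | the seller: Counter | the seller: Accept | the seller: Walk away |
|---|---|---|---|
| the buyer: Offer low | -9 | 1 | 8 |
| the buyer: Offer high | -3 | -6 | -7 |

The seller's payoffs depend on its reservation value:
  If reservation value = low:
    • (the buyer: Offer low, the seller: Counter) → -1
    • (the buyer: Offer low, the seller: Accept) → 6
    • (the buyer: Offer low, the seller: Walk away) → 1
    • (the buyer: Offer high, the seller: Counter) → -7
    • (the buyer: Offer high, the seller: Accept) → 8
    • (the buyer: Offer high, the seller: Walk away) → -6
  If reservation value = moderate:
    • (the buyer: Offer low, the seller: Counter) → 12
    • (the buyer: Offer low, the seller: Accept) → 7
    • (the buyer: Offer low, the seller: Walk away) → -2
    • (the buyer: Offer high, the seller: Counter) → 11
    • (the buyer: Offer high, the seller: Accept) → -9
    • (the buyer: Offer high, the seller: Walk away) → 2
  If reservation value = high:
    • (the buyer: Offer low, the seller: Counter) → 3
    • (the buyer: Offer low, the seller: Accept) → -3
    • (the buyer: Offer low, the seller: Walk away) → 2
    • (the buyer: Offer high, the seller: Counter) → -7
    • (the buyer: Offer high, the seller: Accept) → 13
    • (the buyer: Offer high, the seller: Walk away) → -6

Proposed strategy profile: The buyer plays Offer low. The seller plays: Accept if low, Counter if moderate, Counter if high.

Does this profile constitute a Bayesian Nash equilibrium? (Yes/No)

Yes

The buyer plays Offer low: E[Offer low] = 0.6·(1) + 0.2·(-9) + 0.2·(-9) = -3; E[Offer high] = -4.8. Best-responding. ✓
The seller (reservation value low), facing Offer low: Counter gives -1, Accept gives 6, Walk away gives 1. Proposed Accept is best. ✓
The seller (reservation value moderate), facing Offer low: Counter gives 12, Accept gives 7, Walk away gives -2. Proposed Counter is best. ✓
The seller (reservation value high), facing Offer low: Counter gives 3, Accept gives -3, Walk away gives 2. Proposed Counter is best. ✓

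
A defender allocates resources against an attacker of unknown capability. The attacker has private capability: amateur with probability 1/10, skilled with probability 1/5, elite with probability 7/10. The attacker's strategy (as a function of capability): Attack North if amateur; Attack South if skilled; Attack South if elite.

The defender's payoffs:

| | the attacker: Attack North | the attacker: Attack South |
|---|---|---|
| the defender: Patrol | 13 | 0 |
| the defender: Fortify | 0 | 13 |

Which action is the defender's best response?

Fortify

E[Patrol] = 1/10·(13) + 1/5·(0) + 7/10·(0) = 13/10
E[Fortify] = 1/10·(0) + 1/5·(13) + 7/10·(13) = 117/10
Best response: Fortify (117/10 is the largest).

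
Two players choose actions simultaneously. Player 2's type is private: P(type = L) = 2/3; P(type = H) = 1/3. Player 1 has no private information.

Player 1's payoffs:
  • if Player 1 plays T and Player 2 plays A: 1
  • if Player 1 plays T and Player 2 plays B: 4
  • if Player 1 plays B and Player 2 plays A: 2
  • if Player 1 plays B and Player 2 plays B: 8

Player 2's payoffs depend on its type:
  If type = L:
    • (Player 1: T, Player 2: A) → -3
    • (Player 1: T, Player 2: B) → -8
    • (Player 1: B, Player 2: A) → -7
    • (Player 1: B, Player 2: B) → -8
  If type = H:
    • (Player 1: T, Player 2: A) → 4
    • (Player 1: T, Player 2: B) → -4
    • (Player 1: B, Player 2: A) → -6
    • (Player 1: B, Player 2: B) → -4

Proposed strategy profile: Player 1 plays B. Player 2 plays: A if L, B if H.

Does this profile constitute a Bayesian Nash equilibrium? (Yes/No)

A profile is a BNE iff every type of every player is best-responding given beliefs about the other side.
Player 1 plays B: E[B] = 2/3·(2) + 1/3·(8) = 4; E[T] = 2. Best-responding. ✓
Player 2 (type L), facing B: A gives -7, B gives -8. Proposed A is best. ✓
Player 2 (type H), facing B: A gives -6, B gives -4. Proposed B is best. ✓

Yes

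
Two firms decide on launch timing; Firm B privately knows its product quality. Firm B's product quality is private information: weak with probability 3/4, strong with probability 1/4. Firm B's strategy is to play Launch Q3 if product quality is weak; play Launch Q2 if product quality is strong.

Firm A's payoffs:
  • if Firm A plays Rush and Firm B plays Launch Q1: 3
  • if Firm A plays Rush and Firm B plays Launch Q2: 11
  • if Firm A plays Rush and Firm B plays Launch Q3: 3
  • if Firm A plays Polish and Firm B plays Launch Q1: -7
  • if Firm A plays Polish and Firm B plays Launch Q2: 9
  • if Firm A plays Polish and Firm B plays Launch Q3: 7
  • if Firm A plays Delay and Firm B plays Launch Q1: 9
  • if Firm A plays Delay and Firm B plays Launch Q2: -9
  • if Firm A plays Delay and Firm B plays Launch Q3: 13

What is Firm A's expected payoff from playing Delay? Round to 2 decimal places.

7.50

E[Delay] = 3/4·13 + 1/4·(-9) = 39/4 + (-9/4) = 15/2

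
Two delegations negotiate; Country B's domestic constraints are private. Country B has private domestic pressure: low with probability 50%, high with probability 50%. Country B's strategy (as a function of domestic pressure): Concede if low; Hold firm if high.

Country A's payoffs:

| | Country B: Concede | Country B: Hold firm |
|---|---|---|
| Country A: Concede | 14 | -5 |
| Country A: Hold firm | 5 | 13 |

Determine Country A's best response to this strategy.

Hold firm

E[Concede] = 0.5·(14) + 0.5·(-5) = 4.5
E[Hold firm] = 0.5·(5) + 0.5·(13) = 9
Best response: Hold firm (9 is the largest).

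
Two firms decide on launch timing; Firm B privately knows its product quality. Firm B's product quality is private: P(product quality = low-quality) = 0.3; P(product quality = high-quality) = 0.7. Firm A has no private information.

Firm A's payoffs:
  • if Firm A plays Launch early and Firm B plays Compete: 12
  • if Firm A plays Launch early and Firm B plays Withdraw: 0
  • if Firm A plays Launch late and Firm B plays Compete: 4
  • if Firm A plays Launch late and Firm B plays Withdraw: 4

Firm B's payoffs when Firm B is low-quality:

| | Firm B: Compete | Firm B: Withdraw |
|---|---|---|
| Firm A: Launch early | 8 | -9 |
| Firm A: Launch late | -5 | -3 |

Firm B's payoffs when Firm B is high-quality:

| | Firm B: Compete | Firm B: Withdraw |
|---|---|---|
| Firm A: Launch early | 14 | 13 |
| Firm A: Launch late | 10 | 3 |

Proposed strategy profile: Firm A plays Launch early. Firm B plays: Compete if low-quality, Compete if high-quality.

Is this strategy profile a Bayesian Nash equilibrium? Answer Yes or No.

Yes

A profile is a BNE iff every type of every player is best-responding given beliefs about the other side.
Firm A plays Launch early: E[Launch early] = 0.3·(12) + 0.7·(12) = 12; E[Launch late] = 4. Best-responding. ✓
Firm B (product quality low-quality), facing Launch early: Compete gives 8, Withdraw gives -9. Proposed Compete is best. ✓
Firm B (product quality high-quality), facing Launch early: Compete gives 14, Withdraw gives 13. Proposed Compete is best. ✓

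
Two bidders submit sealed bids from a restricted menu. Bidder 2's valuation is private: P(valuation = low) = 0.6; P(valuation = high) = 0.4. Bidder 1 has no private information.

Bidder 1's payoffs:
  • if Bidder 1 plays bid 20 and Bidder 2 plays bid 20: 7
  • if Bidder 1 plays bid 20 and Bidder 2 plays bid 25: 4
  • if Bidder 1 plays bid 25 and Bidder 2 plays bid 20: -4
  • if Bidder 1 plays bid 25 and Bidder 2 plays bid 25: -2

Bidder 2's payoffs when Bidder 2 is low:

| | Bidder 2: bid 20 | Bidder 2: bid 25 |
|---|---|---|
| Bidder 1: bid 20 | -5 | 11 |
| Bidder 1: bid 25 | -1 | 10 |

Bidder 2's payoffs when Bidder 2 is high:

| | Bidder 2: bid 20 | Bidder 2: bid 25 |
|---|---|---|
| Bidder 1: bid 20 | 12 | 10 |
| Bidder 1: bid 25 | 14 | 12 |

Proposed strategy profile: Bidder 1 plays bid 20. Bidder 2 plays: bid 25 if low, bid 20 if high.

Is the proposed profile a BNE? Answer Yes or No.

Bidder 1 plays bid 20: E[bid 20] = 0.6·(4) + 0.4·(7) = 5.2; E[bid 25] = -2.8. Best-responding. ✓
Bidder 2 (valuation low), facing bid 20: bid 20 gives -5, bid 25 gives 11. Proposed bid 25 is best. ✓
Bidder 2 (valuation high), facing bid 20: bid 20 gives 12, bid 25 gives 10. Proposed bid 20 is best. ✓

Yes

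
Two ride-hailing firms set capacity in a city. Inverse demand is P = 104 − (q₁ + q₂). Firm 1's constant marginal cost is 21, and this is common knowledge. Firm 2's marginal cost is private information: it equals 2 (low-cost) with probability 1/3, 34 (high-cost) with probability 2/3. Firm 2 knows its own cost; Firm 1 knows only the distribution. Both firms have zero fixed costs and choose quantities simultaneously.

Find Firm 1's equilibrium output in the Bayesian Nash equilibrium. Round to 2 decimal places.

Type-c best response for Firm 2: q₂(c) = (104 − c)/2 − q₁/2.
Firm 1 maximizes expected profit; its first-order condition is 104 − 2q₁ − E[q₂] − 21 = 0.
Substituting E[q₂] and solving: E[c₂] = 23.3333, so q₁ = (104 − 2·21 + 23.3333)/3 = 28.4444.

28.44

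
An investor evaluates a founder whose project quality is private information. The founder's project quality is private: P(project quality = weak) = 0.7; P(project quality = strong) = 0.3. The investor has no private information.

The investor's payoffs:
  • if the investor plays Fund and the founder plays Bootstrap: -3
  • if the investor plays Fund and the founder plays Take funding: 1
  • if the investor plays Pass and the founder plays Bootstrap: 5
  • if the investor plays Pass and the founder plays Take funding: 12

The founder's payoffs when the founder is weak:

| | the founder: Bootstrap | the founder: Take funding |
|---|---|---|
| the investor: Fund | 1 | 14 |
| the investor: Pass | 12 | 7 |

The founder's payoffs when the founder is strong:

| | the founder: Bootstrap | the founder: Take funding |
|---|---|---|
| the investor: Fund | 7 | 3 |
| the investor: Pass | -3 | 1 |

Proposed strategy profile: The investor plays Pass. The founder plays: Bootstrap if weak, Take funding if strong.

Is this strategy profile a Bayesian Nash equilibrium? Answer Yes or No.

The investor plays Pass: E[Pass] = 0.7·(5) + 0.3·(12) = 7.1; E[Fund] = -1.8. Best-responding. ✓
The founder (project quality weak), facing Pass: Bootstrap gives 12, Take funding gives 7. Proposed Bootstrap is best. ✓
The founder (project quality strong), facing Pass: Bootstrap gives -3, Take funding gives 1. Proposed Take funding is best. ✓

Yes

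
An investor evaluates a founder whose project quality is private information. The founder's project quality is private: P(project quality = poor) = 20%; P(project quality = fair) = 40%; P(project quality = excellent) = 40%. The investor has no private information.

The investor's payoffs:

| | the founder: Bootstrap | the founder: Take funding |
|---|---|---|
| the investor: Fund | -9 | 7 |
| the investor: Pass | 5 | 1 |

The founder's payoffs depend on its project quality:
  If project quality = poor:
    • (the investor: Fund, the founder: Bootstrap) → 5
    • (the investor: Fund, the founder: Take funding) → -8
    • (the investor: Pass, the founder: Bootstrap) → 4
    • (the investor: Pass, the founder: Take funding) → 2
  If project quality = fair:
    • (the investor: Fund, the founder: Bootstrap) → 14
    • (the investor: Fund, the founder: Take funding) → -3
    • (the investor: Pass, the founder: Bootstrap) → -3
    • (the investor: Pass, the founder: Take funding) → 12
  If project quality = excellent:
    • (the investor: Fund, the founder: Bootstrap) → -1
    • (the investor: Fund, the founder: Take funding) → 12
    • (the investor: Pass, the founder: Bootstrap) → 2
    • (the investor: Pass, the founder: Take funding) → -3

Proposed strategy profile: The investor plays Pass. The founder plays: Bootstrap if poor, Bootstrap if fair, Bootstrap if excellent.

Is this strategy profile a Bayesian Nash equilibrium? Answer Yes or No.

No

The investor plays Pass: E[Pass] = 0.2·(5) + 0.4·(5) + 0.4·(5) = 5; E[Fund] = -9. Best-responding. ✓
The founder (project quality poor), facing Pass: Bootstrap gives 4, Take funding gives 2. Proposed Bootstrap is best. ✓
The founder (project quality fair), facing Pass: Bootstrap gives -3, Take funding gives 12. Proposed Bootstrap is not best — profitable deviation exists. ✗
The founder (project quality excellent), facing Pass: Bootstrap gives 2, Take funding gives -3. Proposed Bootstrap is best. ✓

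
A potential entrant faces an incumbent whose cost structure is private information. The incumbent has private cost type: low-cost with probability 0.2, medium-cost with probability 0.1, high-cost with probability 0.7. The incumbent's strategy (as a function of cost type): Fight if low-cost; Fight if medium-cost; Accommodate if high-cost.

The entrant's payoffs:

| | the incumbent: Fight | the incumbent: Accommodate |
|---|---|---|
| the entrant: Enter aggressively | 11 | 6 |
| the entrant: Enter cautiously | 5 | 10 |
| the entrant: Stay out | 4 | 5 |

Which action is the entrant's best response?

E[Enter aggressively] = 0.2·(11) + 0.1·(11) + 0.7·(6) = 7.5
E[Enter cautiously] = 0.2·(5) + 0.1·(5) + 0.7·(10) = 8.5
E[Stay out] = 0.2·(4) + 0.1·(4) + 0.7·(5) = 4.7
Best response: Enter cautiously (8.5 is the largest).

Enter cautiously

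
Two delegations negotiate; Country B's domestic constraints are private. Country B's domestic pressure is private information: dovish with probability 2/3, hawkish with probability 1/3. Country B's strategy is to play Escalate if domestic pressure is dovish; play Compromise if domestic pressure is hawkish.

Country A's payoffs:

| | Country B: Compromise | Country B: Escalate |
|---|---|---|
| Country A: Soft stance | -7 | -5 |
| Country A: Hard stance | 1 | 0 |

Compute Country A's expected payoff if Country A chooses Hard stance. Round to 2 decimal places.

E[Hard stance] = 2/3·0 + 1/3·1 = 0 + 1/3 = 1/3

0.33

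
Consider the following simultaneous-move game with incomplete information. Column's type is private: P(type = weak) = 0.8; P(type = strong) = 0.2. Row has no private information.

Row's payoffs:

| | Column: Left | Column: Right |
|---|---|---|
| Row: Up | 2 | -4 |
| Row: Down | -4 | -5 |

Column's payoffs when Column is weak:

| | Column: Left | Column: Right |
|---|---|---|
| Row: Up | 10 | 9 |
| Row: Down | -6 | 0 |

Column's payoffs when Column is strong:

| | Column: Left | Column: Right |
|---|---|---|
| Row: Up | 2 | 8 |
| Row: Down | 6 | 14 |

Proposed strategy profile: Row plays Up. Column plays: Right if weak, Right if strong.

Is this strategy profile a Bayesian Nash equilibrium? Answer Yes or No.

A profile is a BNE iff every type of every player is best-responding given beliefs about the other side.
Row plays Up: E[Up] = 0.8·(-4) + 0.2·(-4) = -4; E[Down] = -5. Best-responding. ✓
Column (type weak), facing Up: Left gives 10, Right gives 9. Proposed Right is not best — profitable deviation exists. ✗
Column (type strong), facing Up: Left gives 2, Right gives 8. Proposed Right is best. ✓

No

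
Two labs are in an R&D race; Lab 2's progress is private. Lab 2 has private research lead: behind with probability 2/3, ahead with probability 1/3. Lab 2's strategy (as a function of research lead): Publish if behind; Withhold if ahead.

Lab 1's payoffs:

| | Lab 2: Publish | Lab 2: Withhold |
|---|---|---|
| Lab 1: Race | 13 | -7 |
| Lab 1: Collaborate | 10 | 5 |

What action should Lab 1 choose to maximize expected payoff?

E[Race] = 2/3·(13) + 1/3·(-7) = 19/3
E[Collaborate] = 2/3·(10) + 1/3·(5) = 25/3
Best response: Collaborate (25/3 is the largest).

Collaborate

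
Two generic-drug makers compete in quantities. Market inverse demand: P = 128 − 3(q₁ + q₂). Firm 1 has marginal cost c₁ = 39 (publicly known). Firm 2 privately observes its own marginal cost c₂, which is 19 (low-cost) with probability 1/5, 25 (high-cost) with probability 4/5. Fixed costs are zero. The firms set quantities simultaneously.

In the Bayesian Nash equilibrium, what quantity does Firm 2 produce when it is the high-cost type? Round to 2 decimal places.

Type-c best response for Firm 2: q₂(c) = (128 − c)/6 − q₁/2.
Firm 1 maximizes expected profit; its first-order condition is 128 − 6q₁ − 3E[q₂] − 39 = 0.
Substituting E[q₂] and solving: E[c₂] = 23.8, so q₁ = (128 − 2·39 + 23.8)/9 = 8.2.
q₂(high-cost) = (128 − 25 − 3·8.2)/6 = 13.0667.

13.07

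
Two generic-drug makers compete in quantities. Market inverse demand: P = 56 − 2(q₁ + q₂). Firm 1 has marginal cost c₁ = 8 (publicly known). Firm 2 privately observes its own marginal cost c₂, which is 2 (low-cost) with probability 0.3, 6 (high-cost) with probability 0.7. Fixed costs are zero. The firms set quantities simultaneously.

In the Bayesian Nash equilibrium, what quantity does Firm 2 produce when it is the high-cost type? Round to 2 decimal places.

Type-c best response for Firm 2: q₂(c) = (56 − c)/4 − q₁/2.
Firm 1 maximizes expected profit; its first-order condition is 56 − 4q₁ − 2E[q₂] − 8 = 0.
Substituting E[q₂] and solving: E[c₂] = 4.8, so q₁ = (56 − 2·8 + 4.8)/6 = 7.46667.
q₂(high-cost) = (56 − 6 − 2·7.46667)/4 = 8.76667.

8.77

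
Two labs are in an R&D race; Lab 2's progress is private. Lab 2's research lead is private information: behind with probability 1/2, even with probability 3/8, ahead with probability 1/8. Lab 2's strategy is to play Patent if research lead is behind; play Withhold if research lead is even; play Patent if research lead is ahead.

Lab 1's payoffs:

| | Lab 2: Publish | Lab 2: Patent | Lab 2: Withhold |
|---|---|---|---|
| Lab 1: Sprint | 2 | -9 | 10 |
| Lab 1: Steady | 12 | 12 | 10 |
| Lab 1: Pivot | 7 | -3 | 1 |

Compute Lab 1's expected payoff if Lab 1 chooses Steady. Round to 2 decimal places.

11.25

E[Steady] = 1/2·12 + 3/8·10 + 1/8·12 = 6 + 15/4 + 3/2 = 45/4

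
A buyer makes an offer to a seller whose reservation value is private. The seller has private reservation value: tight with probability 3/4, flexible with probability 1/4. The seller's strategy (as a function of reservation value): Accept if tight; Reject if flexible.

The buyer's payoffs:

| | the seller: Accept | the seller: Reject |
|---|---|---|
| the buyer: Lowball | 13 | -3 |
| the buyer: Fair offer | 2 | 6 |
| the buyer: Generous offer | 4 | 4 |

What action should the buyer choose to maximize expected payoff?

Compute the buyer's expected payoff for each action, taking the expectation over the seller's type.
E[Lowball] = 3/4·(13) + 1/4·(-3) = 9
E[Fair offer] = 3/4·(2) + 1/4·(6) = 3
E[Generous offer] = 3/4·(4) + 1/4·(4) = 4
Best response: Lowball (9 is the largest).

Lowball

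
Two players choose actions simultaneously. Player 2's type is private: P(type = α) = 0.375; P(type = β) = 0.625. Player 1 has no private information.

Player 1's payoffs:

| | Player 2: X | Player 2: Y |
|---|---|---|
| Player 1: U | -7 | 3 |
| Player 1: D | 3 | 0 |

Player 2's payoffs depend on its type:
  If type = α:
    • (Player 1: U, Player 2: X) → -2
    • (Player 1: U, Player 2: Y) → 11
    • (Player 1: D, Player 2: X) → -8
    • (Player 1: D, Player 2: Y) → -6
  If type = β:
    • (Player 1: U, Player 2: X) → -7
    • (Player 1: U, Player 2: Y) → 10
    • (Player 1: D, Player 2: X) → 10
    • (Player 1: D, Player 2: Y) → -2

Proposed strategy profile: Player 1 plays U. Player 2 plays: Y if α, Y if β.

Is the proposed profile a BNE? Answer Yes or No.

Player 1 plays U: E[U] = 0.375·(3) + 0.625·(3) = 3; E[D] = 0. Best-responding. ✓
Player 2 (type α), facing U: X gives -2, Y gives 11. Proposed Y is best. ✓
Player 2 (type β), facing U: X gives -7, Y gives 10. Proposed Y is best. ✓

Yes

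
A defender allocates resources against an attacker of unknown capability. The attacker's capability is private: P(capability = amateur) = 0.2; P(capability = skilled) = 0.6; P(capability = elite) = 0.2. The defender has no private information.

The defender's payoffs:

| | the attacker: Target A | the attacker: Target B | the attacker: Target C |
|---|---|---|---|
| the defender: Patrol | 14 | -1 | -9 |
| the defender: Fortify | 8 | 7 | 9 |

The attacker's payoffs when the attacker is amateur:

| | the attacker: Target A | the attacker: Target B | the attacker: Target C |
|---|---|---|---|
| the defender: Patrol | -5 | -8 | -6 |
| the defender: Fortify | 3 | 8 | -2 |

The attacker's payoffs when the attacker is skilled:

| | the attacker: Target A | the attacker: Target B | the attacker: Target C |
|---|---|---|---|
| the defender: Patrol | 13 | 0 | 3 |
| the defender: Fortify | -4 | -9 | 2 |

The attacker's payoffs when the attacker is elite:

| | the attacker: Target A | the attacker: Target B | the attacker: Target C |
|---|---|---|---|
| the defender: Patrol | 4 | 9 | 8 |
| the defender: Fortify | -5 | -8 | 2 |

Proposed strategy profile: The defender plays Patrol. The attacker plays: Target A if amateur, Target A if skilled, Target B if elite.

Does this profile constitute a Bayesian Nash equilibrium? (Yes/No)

A profile is a BNE iff every type of every player is best-responding given beliefs about the other side.
The defender plays Patrol: E[Patrol] = 0.2·(14) + 0.6·(14) + 0.2·(-1) = 11; E[Fortify] = 7.8. Best-responding. ✓
The attacker (capability amateur), facing Patrol: Target A gives -5, Target B gives -8, Target C gives -6. Proposed Target A is best. ✓
The attacker (capability skilled), facing Patrol: Target A gives 13, Target B gives 0, Target C gives 3. Proposed Target A is best. ✓
The attacker (capability elite), facing Patrol: Target A gives 4, Target B gives 9, Target C gives 8. Proposed Target B is best. ✓

Yes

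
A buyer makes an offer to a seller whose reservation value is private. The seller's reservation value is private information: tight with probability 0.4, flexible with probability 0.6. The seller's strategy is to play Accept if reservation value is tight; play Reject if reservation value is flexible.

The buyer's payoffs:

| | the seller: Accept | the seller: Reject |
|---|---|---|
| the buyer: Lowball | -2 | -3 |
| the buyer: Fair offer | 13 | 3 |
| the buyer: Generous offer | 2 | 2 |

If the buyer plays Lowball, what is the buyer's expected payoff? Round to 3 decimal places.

-2.600

E[Lowball] = 0.4·(-2) + 0.6·(-3) = (-0.8) + (-1.8) = -2.6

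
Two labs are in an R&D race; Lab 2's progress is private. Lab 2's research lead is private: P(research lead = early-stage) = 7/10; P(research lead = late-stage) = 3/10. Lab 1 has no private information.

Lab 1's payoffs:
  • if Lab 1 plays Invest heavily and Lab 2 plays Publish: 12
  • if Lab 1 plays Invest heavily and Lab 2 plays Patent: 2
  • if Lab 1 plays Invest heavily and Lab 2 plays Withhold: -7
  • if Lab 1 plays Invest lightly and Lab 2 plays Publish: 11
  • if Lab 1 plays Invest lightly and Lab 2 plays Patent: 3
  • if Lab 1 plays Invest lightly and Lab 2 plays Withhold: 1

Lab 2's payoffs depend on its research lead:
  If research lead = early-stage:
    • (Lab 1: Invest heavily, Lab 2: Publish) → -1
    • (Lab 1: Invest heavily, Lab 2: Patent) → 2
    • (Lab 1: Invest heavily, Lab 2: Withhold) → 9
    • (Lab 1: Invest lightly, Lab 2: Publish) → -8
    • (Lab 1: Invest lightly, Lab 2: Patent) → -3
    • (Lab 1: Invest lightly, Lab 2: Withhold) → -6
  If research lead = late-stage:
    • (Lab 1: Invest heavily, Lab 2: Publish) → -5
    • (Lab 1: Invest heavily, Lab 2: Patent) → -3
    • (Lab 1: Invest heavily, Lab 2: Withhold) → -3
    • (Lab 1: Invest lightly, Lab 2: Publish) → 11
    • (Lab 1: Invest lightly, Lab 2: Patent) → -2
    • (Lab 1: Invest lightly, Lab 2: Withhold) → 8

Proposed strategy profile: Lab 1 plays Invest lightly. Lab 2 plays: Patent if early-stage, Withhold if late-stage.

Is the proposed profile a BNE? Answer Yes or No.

A profile is a BNE iff every type of every player is best-responding given beliefs about the other side.
Lab 1 plays Invest lightly: E[Invest lightly] = 7/10·(3) + 3/10·(1) = 12/5; E[Invest heavily] = -7/10. Best-responding. ✓
Lab 2 (research lead early-stage), facing Invest lightly: Publish gives -8, Patent gives -3, Withhold gives -6. Proposed Patent is best. ✓
Lab 2 (research lead late-stage), facing Invest lightly: Publish gives 11, Patent gives -2, Withhold gives 8. Proposed Withhold is not best — profitable deviation exists. ✗

No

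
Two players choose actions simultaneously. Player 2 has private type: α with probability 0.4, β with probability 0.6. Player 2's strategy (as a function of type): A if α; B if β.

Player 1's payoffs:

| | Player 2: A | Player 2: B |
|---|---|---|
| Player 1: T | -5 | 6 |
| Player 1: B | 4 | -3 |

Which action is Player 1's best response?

T

Compute Player 1's expected payoff for each action, taking the expectation over Player 2's type.
E[T] = 0.4·(-5) + 0.6·(6) = 1.6
E[B] = 0.4·(4) + 0.6·(-3) = -0.2
Best response: T (1.6 is the largest).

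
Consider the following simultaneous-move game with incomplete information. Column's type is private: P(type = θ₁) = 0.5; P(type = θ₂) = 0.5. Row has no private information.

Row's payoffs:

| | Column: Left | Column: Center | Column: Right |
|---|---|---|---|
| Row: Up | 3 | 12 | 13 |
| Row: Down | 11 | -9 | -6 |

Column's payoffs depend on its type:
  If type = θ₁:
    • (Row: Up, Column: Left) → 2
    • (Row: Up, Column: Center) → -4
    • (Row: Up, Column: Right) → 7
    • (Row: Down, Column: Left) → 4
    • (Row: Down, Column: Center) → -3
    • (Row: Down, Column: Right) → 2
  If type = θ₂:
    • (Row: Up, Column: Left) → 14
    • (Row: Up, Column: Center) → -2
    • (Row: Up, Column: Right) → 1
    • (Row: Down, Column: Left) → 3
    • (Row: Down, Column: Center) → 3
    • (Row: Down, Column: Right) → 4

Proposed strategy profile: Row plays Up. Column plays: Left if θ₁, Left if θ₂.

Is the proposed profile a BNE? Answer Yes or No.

No

A profile is a BNE iff every type of every player is best-responding given beliefs about the other side.
Row plays Up: E[Up] = 0.5·(3) + 0.5·(3) = 3; E[Down] = 11. Not best-responding. ✗
Column (type θ₁), facing Up: Left gives 2, Center gives -4, Right gives 7. Proposed Left is not best — profitable deviation exists. ✗
Column (type θ₂), facing Up: Left gives 14, Center gives -2, Right gives 1. Proposed Left is best. ✓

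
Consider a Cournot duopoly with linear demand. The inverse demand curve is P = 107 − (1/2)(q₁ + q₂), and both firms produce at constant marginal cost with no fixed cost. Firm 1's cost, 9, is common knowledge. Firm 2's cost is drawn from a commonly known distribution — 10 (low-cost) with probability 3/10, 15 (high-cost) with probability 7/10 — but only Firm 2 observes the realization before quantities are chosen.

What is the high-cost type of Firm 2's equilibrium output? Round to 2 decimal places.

57.83

Each type of Firm 2 best-responds to q₁; Firm 1 best-responds to the expected q₂ over Firm 2's types.
Firm 2 with cost c maximizes (107 − (1/2)(q₁+q₂) − c)·q₂, giving q₂(c) = (107 − c − (1/2)q₁).
E[c₂] = 3/10·10 + 7/10·15 = 13.5
Firm 1's FOC against E[q₂] yields q₁ = (107 − 2·9 + E[c₂])/(3/2) = (107 − 18 + 13.5)/(3/2) = 68.3333.
q₂(high-cost) = (107 − 15 − (1/2)·68.3333) = 57.8333.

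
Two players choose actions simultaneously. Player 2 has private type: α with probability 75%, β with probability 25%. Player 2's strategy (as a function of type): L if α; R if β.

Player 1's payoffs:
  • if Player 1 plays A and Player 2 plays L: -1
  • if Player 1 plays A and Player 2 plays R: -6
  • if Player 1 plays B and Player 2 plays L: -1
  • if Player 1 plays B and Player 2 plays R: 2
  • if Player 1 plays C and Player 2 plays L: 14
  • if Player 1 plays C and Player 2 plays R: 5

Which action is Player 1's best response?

C

E[A] = 0.75·(-1) + 0.25·(-6) = -2.25
E[B] = 0.75·(-1) + 0.25·(2) = -0.25
E[C] = 0.75·(14) + 0.25·(5) = 11.75
Best response: C (11.75 is the largest).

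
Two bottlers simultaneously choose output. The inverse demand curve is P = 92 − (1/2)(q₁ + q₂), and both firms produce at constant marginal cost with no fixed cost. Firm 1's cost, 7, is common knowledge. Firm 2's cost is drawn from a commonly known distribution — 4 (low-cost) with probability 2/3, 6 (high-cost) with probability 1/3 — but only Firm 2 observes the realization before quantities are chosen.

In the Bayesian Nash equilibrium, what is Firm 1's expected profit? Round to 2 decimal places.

1518.62

Type-c best response for Firm 2: q₂(c) = (92 − c) − q₁/2.
Firm 1 maximizes expected profit; its first-order condition is 92 − q₁ − (1/2)E[q₂] − 7 = 0.
Substituting E[q₂] and solving: E[c₂] = 4.66667, so q₁ = (92 − 2·7 + 4.66667)/(3/2) = 55.1111.
E[P] = 92 − (1/2)·(q₁ + E[q₂]) = 34.5556; Firm 1's expected profit = (E[P] − 7)·q₁ = (34.5556 − 7)·55.1111 = 1518.62.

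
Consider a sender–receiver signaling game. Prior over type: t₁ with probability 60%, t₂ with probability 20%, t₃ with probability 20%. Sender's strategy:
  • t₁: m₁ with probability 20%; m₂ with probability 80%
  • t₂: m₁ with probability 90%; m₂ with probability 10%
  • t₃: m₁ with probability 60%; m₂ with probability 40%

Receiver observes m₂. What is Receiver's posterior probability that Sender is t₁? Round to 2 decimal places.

P(m₂) = 0.6·0.8 + 0.2·0.1 + 0.2·0.4 = 0.58
P(t₁ | m₂) = (0.6·0.8) / 0.58 = 0.48 / 0.58 = 0.827586

0.83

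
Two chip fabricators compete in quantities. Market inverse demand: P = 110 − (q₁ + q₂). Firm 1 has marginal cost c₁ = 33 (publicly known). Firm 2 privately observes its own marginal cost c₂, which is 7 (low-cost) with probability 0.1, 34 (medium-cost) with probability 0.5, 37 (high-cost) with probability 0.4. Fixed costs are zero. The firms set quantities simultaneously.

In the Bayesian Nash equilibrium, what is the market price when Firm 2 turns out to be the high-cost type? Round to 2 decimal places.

60.75

Each type of Firm 2 best-responds to q₁; Firm 1 best-responds to the expected q₂ over Firm 2's types.
Firm 2 with cost c maximizes (110 − (q₁+q₂) − c)·q₂, giving q₂(c) = (110 − c − q₁)/2.
E[c₂] = 0.1·7 + 0.5·34 + 0.4·37 = 32.5
Firm 1's FOC against E[q₂] yields q₁ = (110 − 2·33 + E[c₂])/3 = (110 − 66 + 32.5)/3 = 25.5.
q₂(high-cost) = 23.75, so P = 110 − (25.5 + 23.75) = 60.75.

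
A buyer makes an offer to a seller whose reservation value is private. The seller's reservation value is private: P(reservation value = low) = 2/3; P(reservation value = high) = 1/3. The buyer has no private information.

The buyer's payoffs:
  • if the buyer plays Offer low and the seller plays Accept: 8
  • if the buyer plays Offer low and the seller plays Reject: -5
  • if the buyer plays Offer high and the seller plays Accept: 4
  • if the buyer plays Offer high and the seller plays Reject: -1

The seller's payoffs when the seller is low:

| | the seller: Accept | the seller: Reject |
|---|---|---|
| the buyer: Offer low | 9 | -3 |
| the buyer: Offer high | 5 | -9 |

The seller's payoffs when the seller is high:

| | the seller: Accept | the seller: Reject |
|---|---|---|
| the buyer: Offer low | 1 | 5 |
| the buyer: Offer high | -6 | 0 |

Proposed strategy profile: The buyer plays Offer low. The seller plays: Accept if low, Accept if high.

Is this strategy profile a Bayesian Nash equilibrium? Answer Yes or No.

No

The buyer plays Offer low: E[Offer low] = 2/3·(8) + 1/3·(8) = 8; E[Offer high] = 4. Best-responding. ✓
The seller (reservation value low), facing Offer low: Accept gives 9, Reject gives -3. Proposed Accept is best. ✓
The seller (reservation value high), facing Offer low: Accept gives 1, Reject gives 5. Proposed Accept is not best — profitable deviation exists. ✗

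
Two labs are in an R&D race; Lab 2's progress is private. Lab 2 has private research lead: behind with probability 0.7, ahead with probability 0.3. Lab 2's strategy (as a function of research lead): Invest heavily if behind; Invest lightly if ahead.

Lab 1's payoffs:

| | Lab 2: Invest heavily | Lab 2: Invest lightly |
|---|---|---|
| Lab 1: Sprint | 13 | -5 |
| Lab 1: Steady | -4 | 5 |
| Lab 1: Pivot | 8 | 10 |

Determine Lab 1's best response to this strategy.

Compute Lab 1's expected payoff for each action, taking the expectation over Lab 2's type.
E[Sprint] = 0.7·(13) + 0.3·(-5) = 7.6
E[Steady] = 0.7·(-4) + 0.3·(5) = -1.3
E[Pivot] = 0.7·(8) + 0.3·(10) = 8.6
Best response: Pivot (8.6 is the largest).

Pivot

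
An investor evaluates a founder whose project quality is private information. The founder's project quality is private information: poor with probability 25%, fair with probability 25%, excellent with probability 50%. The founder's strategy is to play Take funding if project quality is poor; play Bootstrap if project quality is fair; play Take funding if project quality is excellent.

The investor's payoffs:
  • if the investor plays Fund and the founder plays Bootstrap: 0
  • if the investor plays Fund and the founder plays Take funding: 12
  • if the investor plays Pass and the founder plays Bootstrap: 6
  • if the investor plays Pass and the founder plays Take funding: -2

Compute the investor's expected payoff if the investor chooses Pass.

Take the expectation over the founder's project quality, weighting each type's action by its prior probability.
E[Pass] = 0.25·(-2) + 0.25·6 + 0.5·(-2) = (-0.5) + 1.5 + (-1) = 0

0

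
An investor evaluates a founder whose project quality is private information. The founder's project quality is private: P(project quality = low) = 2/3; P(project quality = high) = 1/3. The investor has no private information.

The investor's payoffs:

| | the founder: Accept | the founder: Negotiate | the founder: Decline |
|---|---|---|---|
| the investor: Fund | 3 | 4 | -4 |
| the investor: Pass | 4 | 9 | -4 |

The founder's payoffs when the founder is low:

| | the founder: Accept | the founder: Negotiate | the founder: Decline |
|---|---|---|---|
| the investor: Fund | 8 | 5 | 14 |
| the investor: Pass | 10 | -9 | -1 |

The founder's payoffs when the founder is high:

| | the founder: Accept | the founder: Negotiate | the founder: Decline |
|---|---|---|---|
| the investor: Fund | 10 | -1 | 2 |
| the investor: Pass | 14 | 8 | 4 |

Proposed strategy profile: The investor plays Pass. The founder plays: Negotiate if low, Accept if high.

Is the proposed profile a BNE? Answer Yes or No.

The investor plays Pass: E[Pass] = 2/3·(9) + 1/3·(4) = 22/3; E[Fund] = 11/3. Best-responding. ✓
The founder (project quality low), facing Pass: Accept gives 10, Negotiate gives -9, Decline gives -1. Proposed Negotiate is not best — profitable deviation exists. ✗
The founder (project quality high), facing Pass: Accept gives 14, Negotiate gives 8, Decline gives 4. Proposed Accept is best. ✓

No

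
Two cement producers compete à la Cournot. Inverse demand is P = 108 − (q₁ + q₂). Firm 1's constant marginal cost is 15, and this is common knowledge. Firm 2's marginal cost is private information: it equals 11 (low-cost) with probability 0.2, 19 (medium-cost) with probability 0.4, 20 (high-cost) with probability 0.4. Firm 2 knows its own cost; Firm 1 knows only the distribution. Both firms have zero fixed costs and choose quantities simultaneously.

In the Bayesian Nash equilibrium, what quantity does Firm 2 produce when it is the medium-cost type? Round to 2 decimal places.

28.53

Firm 2 with cost c maximizes (108 − (q₁+q₂) − c)·q₂, giving q₂(c) = (108 − c − q₁)/2.
E[c₂] = 0.2·11 + 0.4·19 + 0.4·20 = 17.8
Firm 1's FOC against E[q₂] yields q₁ = (108 − 2·15 + E[c₂])/3 = (108 − 30 + 17.8)/3 = 31.9333.
q₂(medium-cost) = (108 − 19 − 31.9333)/2 = 28.5333.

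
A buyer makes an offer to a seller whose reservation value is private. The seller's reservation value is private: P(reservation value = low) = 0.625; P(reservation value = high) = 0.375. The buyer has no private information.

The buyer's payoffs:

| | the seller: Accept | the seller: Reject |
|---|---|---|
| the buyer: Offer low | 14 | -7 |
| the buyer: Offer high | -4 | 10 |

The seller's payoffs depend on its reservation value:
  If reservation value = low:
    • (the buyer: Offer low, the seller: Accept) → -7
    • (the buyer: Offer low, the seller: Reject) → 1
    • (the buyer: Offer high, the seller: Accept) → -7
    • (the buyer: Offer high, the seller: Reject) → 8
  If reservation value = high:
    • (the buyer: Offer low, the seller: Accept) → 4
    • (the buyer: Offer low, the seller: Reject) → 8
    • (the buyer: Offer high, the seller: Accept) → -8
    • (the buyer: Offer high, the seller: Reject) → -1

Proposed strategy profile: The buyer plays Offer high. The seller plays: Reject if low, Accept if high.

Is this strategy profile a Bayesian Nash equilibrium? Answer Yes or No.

No

The buyer plays Offer high: E[Offer high] = 0.625·(10) + 0.375·(-4) = 4.75; E[Offer low] = 0.875. Best-responding. ✓
The seller (reservation value low), facing Offer high: Accept gives -7, Reject gives 8. Proposed Reject is best. ✓
The seller (reservation value high), facing Offer high: Accept gives -8, Reject gives -1. Proposed Accept is not best — profitable deviation exists. ✗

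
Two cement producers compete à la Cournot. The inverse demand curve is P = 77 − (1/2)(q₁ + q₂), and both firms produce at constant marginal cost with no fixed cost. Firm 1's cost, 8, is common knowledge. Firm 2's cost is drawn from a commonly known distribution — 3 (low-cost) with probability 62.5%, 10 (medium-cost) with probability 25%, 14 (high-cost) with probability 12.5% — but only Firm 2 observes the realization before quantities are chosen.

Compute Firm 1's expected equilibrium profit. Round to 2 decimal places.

Type-c best response for Firm 2: q₂(c) = (77 − c) − q₁/2.
Firm 1 maximizes expected profit; its first-order condition is 77 − q₁ − (1/2)E[q₂] − 8 = 0.
Substituting E[q₂] and solving: E[c₂] = 6.125, so q₁ = (77 − 2·8 + 6.125)/(3/2) = 44.75.
E[P] = 77 − (1/2)·(q₁ + E[q₂]) = 30.375; Firm 1's expected profit = (E[P] − 8)·q₁ = (30.375 − 8)·44.75 = 1001.28.

1001.28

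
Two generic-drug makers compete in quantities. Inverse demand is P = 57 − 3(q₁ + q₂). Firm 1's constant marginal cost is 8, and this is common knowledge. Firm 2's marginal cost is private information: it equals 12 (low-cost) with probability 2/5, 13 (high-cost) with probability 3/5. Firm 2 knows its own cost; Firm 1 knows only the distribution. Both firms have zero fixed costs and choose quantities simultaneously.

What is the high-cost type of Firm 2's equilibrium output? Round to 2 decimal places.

4.36

Type-c best response for Firm 2: q₂(c) = (57 − c)/6 − q₁/2.
Firm 1 maximizes expected profit; its first-order condition is 57 − 6q₁ − 3E[q₂] − 8 = 0.
Substituting E[q₂] and solving: E[c₂] = 12.6, so q₁ = (57 − 2·8 + 12.6)/9 = 5.95556.
q₂(high-cost) = (57 − 13 − 3·5.95556)/6 = 4.35556.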